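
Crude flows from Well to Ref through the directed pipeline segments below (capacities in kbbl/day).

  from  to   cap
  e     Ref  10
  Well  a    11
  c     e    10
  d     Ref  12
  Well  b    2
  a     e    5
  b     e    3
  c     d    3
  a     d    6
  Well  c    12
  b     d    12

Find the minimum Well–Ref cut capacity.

21

Augment Well→a→d→Ref: bottleneck 6, flow now 6.
Augment Well→a→e→Ref: bottleneck 5, flow now 11.
Augment Well→b→d→Ref: bottleneck 2, flow now 13.
Augment Well→c→d→Ref: bottleneck 3, flow now 16.
Augment Well→c→e→Ref: bottleneck 5, flow now 21.
No augmenting path remains; maximum flow = 21.
By max-flow min-cut, the minimum cut capacity equals the max flow.
In the residual graph, reachable from Well: {Well, a, c, e}.
Min-cut edges: Well→b (2), a→d (6), c→d (3), e→Ref (10); capacity 2 + 6 + 3 + 10 = 21.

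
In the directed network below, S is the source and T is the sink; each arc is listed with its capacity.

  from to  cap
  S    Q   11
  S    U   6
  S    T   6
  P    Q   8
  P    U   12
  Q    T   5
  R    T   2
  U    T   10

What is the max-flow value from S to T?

17

Augment S→T: bottleneck 6, flow now 6.
Augment S→Q→T: bottleneck 5, flow now 11.
Augment S→U→T: bottleneck 6, flow now 17.
No augmenting path remains; maximum flow = 17.
In the residual graph, reachable from S: {S, Q}.
Min-cut edges: S→U (6), S→T (6), Q→T (5); capacity 6 + 6 + 5 = 17.
This cut is saturated, so no flow can exceed 17.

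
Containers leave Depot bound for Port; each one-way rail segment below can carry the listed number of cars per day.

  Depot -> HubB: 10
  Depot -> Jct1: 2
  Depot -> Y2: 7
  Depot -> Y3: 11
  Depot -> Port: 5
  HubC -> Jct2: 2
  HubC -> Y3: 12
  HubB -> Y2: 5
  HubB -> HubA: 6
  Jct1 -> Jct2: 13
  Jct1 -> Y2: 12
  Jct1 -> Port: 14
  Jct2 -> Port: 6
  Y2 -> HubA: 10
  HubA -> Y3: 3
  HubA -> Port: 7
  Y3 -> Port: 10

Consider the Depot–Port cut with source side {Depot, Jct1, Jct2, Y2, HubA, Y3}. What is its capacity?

52

Edges leaving {Depot, Jct1, Jct2, Y2, HubA, Y3}: Depot→HubB (10), Depot→Port (5), Jct1→Port (14), Jct2→Port (6), HubA→Port (7), Y3→Port (10).
Cut capacity = 10 + 5 + 14 + 6 + 7 + 10 = 52.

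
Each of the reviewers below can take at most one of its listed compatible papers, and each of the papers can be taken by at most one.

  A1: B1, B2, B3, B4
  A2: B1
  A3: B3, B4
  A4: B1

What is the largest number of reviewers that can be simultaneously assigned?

3

Unit-capacity flow: source→left, listed edges, right→sink; max matching = max flow.
Augmenting path A1→B1 (+1); matched 1.
Augmenting path A3→B3 (+1); matched 2.
Augmenting path A2→B1→A1→B2 (+1); matched 3.
No augmenting path remains; maximum matching = 3.
König certificate: {A1, A3, B1} is a vertex cover of size 3 (every listed pair touches it), so no matching can be larger.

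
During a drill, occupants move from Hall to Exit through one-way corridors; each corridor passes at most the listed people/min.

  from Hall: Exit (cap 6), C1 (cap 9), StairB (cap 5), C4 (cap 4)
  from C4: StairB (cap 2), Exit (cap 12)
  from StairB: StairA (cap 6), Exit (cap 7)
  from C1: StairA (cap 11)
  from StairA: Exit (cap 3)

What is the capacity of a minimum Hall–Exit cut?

Augment Hall→Exit: bottleneck 6, flow now 6.
Augment Hall→C4→Exit: bottleneck 4, flow now 10.
Augment Hall→StairB→Exit: bottleneck 5, flow now 15.
Augment Hall→C1→StairA→Exit: bottleneck 3, flow now 18.
No augmenting path remains; maximum flow = 18.
By max-flow min-cut, the minimum cut capacity equals the max flow.
In the residual graph, reachable from Hall: {Hall, C1, StairA}.
Min-cut edges: Hall→C4 (4), Hall→StairB (5), Hall→Exit (6), StairA→Exit (3); capacity 4 + 5 + 6 + 3 = 18.

18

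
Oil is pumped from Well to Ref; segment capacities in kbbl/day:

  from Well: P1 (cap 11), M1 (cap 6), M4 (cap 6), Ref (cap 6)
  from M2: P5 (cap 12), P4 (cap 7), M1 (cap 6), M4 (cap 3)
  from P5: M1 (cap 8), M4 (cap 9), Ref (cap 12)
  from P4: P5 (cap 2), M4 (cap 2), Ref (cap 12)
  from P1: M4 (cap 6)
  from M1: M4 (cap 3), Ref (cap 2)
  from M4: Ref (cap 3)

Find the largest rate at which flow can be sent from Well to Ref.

11

Augment Well→Ref: bottleneck 6, flow now 6.
Augment Well→M1→Ref: bottleneck 2, flow now 8.
Augment Well→M4→Ref: bottleneck 3, flow now 11.
No augmenting path remains; maximum flow = 11.
In the residual graph, reachable from Well: {Well, P1, M1, M4}.
Min-cut edges: Well→Ref (6), M1→Ref (2), M4→Ref (3); capacity 6 + 2 + 3 = 11.
This cut is saturated, so no flow can exceed 11.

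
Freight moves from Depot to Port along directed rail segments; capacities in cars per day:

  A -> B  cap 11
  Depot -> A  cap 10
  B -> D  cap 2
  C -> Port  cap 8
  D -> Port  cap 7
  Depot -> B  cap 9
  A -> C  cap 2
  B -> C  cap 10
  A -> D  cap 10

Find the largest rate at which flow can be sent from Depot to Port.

Augment Depot→A→C→Port: bottleneck 2, flow now 2.
Augment Depot→A→D→Port: bottleneck 7, flow now 9.
Augment Depot→B→C→Port: bottleneck 6, flow now 15.
No augmenting path remains; maximum flow = 15.
In the residual graph, reachable from Depot: {Depot, A, B, C, D}.
Min-cut edges: C→Port (8), D→Port (7); capacity 8 + 7 = 15.
This cut is saturated, so no flow can exceed 15.

15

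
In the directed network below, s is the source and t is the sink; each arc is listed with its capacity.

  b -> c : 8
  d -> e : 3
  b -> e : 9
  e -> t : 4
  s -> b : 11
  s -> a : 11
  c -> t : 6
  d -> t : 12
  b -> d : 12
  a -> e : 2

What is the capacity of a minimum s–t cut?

13

Augment s→a→e→t: bottleneck 2, flow now 2.
Augment s→b→c→t: bottleneck 6, flow now 8.
Augment s→b→d→t: bottleneck 5, flow now 13.
No augmenting path remains; maximum flow = 13.
By max-flow min-cut, the minimum cut capacity equals the max flow.
In the residual graph, reachable from s: {s, a}.
Min-cut edges: s→b (11), a→e (2); capacity 11 + 2 = 13.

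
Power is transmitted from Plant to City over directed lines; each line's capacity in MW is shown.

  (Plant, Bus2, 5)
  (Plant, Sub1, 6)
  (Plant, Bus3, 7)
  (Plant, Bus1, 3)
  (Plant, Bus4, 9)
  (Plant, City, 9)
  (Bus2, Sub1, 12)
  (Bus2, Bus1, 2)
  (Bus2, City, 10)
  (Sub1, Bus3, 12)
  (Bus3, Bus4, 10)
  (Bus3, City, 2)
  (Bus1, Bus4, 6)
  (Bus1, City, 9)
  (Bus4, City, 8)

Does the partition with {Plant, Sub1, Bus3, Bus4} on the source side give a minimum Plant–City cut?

Yes — it is a minimum cut (capacity 27).

Given cut capacity: 5 + 3 + 9 + 2 + 8 = 27.
Augment Plant→City: bottleneck 9, flow now 9.
Augment Plant→Bus2→City: bottleneck 5, flow now 14.
Augment Plant→Bus3→City: bottleneck 2, flow now 16.
Augment Plant→Bus1→City: bottleneck 3, flow now 19.
Augment Plant→Bus4→City: bottleneck 8, flow now 27.
No augmenting path remains; maximum flow = 27.
Cut capacity 27 equals the max flow, so it is a minimum cut.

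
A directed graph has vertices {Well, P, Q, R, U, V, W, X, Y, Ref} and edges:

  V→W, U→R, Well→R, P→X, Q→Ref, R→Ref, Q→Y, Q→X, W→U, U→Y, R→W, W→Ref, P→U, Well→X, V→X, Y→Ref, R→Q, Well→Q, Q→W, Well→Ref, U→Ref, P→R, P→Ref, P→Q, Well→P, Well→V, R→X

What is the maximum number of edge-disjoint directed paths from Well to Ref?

Assign every edge capacity 1; by Menger, the answer equals the max flow.
Path Well→Ref (+1); total 1.
Path Well→P→Ref (+1); total 2.
Path Well→Q→Ref (+1); total 3.
Path Well→R→Ref (+1); total 4.
Path Well→V→W→Ref (+1); total 5.
No residual Well→Ref path; max flow = 5.
Certifying cut of size 5: {Well→P, Well→Q, Well→R, Well→Ref, Well→V}.

5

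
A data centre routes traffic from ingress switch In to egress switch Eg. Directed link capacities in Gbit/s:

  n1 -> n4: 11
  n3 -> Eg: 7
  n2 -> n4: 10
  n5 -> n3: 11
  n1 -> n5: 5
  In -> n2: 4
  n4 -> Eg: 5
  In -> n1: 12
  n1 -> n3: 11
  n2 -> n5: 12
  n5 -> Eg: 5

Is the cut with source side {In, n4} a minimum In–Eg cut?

No — its capacity is 21, but the minimum cut has capacity 16.

Given cut capacity: 12 + 4 + 5 = 21.
Augment In→n1→n3→Eg: bottleneck 7, flow now 7.
Augment In→n1→n4→Eg: bottleneck 5, flow now 12.
Augment In→n2→n5→Eg: bottleneck 4, flow now 16.
No augmenting path remains; maximum flow = 16.
In the residual graph, reachable from In: {In}.
Min-cut edges: In→n1 (12), In→n2 (4); capacity 12 + 4 = 16.
Cut capacity 21 exceeds the max flow 16, so it is not minimum.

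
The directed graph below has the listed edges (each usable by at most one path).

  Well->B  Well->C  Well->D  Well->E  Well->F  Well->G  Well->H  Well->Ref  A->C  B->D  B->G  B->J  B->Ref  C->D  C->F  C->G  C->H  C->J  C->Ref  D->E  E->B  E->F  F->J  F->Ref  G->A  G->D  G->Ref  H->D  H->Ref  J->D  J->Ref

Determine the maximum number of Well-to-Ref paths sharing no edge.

7

Assign every edge capacity 1; by Menger, the answer equals the max flow.
Path Well→Ref (+1); total 1.
Path Well→B→Ref (+1); total 2.
Path Well→C→Ref (+1); total 3.
Path Well→F→Ref (+1); total 4.
Path Well→G→Ref (+1); total 5.
Path Well→H→Ref (+1); total 6.
Path Well→E→B→J→Ref (+1); total 7.
No residual Well→Ref path; max flow = 7.
Certifying cut of size 7: {B→Ref, C→Ref, F→Ref, G→Ref, H→Ref, J→Ref, Well→Ref}.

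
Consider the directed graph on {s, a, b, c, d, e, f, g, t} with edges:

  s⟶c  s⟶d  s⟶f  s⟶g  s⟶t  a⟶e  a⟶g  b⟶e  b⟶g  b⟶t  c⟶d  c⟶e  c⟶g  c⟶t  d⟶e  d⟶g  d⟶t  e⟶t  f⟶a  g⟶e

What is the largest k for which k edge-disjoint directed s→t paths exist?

4

Assign every edge capacity 1; by Menger, the answer equals the max flow.
Path s→t (+1); total 1.
Path s→c→t (+1); total 2.
Path s→d→t (+1); total 3.
Path s→g→e→t (+1); total 4.
No residual s→t path; max flow = 4.
Certifying cut of size 4: {e→t, s→c, s→d, s→t}.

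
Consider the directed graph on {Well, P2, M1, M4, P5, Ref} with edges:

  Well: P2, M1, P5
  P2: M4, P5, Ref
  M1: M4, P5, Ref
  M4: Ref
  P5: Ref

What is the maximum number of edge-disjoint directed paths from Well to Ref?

Assign every edge capacity 1; by Menger, the answer equals the max flow.
Path Well→P2→Ref (+1); total 1.
Path Well→M1→Ref (+1); total 2.
Path Well→P5→Ref (+1); total 3.
No residual Well→Ref path; max flow = 3.
Certifying cut of size 3: {Well→M1, Well→P2, Well→P5}.

3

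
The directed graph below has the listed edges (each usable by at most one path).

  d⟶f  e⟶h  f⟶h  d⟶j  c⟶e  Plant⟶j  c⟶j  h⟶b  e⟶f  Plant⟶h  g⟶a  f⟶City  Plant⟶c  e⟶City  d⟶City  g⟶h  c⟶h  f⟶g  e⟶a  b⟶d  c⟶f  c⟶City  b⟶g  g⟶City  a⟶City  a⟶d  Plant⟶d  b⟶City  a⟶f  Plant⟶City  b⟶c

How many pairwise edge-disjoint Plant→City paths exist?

4

Assign every edge capacity 1; by Menger, the answer equals the max flow.
Path Plant→City (+1); total 1.
Path Plant→c→City (+1); total 2.
Path Plant→d→City (+1); total 3.
Path Plant→h→b→City (+1); total 4.
No residual Plant→City path; max flow = 4.
Certifying cut of size 4: {Plant→City, Plant→c, Plant→d, Plant→h}.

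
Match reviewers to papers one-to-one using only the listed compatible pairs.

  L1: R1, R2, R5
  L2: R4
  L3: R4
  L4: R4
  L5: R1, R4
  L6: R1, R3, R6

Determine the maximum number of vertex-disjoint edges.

Unit-capacity flow: source→left, listed edges, right→sink; max matching = max flow.
Augmenting path L1→R1 (+1); matched 1.
Augmenting path L2→R4 (+1); matched 2.
Augmenting path L6→R3 (+1); matched 3.
Augmenting path L5→R1→L1→R2 (+1); matched 4.
No augmenting path remains; maximum matching = 4.
König certificate: {L1, L5, L6, R4} is a vertex cover of size 4 (every listed pair touches it), so no matching can be larger.

4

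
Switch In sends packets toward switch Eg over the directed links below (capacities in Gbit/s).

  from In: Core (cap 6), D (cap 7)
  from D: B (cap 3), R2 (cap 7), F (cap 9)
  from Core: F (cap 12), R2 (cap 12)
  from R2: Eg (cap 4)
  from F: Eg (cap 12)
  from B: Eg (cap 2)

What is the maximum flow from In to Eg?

13

Augment In→D→R2→Eg: bottleneck 4, flow now 4.
Augment In→D→F→Eg: bottleneck 3, flow now 7.
Augment In→Core→F→Eg: bottleneck 6, flow now 13.
No augmenting path remains; maximum flow = 13.
In the residual graph, reachable from In: {In}.
Min-cut edges: In→D (7), In→Core (6); capacity 7 + 6 = 13.
This cut is saturated, so no flow can exceed 13.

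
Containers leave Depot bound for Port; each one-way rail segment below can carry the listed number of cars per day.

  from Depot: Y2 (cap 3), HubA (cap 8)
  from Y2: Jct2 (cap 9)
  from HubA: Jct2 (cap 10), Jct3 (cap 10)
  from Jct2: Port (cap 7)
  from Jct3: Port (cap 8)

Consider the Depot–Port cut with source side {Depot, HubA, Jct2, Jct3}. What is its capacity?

18

Edges leaving {Depot, HubA, Jct2, Jct3}: Depot→Y2 (3), Jct2→Port (7), Jct3→Port (8).
Cut capacity = 3 + 7 + 8 = 18.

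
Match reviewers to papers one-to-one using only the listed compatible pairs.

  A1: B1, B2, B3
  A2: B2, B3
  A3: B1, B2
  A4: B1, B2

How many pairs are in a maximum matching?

Unit-capacity flow: source→left, listed edges, right→sink; max matching = max flow.
Augmenting path A1→B1 (+1); matched 1.
Augmenting path A2→B2 (+1); matched 2.
Augmenting path A3→B1→A1→B3 (+1); matched 3.
No augmenting path remains; maximum matching = 3.
König certificate: {B1, B2, B3} is a vertex cover of size 3 (every listed pair touches it), so no matching can be larger.

3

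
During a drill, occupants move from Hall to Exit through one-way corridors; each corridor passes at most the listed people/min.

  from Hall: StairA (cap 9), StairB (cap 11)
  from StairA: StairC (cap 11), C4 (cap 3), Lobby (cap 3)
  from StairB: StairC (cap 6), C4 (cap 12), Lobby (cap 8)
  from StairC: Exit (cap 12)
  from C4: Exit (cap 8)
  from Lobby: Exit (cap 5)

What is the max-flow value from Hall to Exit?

Augment Hall→StairA→StairC→Exit: bottleneck 9, flow now 9.
Augment Hall→StairB→StairC→Exit: bottleneck 3, flow now 12.
Augment Hall→StairB→C4→Exit: bottleneck 8, flow now 20.
No augmenting path remains; maximum flow = 20.
In the residual graph, reachable from Hall: {Hall}.
Min-cut edges: Hall→StairA (9), Hall→StairB (11); capacity 9 + 11 = 20.
This cut is saturated, so no flow can exceed 20.

20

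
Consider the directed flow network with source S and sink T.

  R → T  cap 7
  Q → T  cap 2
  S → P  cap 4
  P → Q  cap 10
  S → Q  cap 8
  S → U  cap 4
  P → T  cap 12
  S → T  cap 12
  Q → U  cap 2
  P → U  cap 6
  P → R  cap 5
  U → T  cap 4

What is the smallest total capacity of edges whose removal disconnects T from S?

Augment S→T: bottleneck 12, flow now 12.
Augment S→P→T: bottleneck 4, flow now 16.
Augment S→Q→T: bottleneck 2, flow now 18.
Augment S→U→T: bottleneck 4, flow now 22.
No augmenting path remains; maximum flow = 22.
By max-flow min-cut, the minimum cut capacity equals the max flow.
In the residual graph, reachable from S: {S, Q, U}.
Min-cut edges: S→P (4), S→T (12), Q→T (2), U→T (4); capacity 4 + 12 + 2 + 4 = 22.

22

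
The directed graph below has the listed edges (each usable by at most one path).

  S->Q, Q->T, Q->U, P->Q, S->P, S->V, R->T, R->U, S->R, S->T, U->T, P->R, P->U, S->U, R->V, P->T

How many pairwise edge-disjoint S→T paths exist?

5

Assign every edge capacity 1; by Menger, the answer equals the max flow.
Path S→T (+1); total 1.
Path S→P→T (+1); total 2.
Path S→Q→T (+1); total 3.
Path S→R→T (+1); total 4.
Path S→U→T (+1); total 5.
No residual S→T path; max flow = 5.
Certifying cut of size 5: {S→P, S→Q, S→R, S→T, S→U}.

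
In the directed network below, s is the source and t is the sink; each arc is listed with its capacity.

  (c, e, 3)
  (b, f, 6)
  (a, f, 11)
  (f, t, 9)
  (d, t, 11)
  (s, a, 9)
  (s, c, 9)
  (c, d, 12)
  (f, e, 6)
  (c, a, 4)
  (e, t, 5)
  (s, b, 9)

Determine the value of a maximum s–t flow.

23

Augment s→a→f→t: bottleneck 9, flow now 9.
Augment s→c→d→t: bottleneck 9, flow now 18.
Augment s→b→f→e→t: bottleneck 5, flow now 23.
No augmenting path remains; maximum flow = 23.
In the residual graph, reachable from s: {s, a, b, e, f}.
Min-cut edges: s→c (9), e→t (5), f→t (9); capacity 9 + 5 + 9 = 23.
This cut is saturated, so no flow can exceed 23.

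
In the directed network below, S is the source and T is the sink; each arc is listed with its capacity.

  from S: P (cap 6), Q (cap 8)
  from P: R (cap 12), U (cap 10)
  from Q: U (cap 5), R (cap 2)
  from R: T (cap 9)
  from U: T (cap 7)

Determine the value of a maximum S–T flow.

13

Augment S→P→R→T: bottleneck 6, flow now 6.
Augment S→Q→R→T: bottleneck 2, flow now 8.
Augment S→Q→U→T: bottleneck 5, flow now 13.
No augmenting path remains; maximum flow = 13.
In the residual graph, reachable from S: {S, Q}.
Min-cut edges: S→P (6), Q→R (2), Q→U (5); capacity 6 + 2 + 5 = 13.
This cut is saturated, so no flow can exceed 13.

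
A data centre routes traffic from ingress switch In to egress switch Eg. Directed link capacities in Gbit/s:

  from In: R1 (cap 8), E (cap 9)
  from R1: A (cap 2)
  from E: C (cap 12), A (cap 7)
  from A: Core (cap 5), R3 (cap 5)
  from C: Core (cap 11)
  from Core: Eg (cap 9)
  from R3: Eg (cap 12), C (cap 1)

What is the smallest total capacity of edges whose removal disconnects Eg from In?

11

Augment In→R1→A→Core→Eg: bottleneck 2, flow now 2.
Augment In→E→A→Core→Eg: bottleneck 3, flow now 5.
Augment In→E→A→R3→Eg: bottleneck 4, flow now 9.
Augment In→E→C→Core→Eg: bottleneck 2, flow now 11.
No augmenting path remains; maximum flow = 11.
By max-flow min-cut, the minimum cut capacity equals the max flow.
In the residual graph, reachable from In: {In, R1}.
Min-cut edges: In→E (9), R1→A (2); capacity 9 + 2 = 11.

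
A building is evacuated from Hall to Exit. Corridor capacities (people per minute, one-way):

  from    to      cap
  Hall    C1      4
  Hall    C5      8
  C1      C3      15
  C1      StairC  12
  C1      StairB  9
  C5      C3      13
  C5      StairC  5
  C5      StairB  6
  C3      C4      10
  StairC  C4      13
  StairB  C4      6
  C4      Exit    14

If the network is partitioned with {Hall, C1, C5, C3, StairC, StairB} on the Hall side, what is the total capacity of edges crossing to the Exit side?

29

Edges leaving {Hall, C1, C5, C3, StairC, StairB}: C3→C4 (10), StairC→C4 (13), StairB→C4 (6).
Cut capacity = 10 + 13 + 6 = 29.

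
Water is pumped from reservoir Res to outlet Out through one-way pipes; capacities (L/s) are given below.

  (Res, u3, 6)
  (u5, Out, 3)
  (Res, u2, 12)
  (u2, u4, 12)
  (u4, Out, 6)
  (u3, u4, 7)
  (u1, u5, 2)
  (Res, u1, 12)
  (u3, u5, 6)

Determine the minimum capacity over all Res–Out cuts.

Augment Res→u1→u5→Out: bottleneck 2, flow now 2.
Augment Res→u2→u4→Out: bottleneck 6, flow now 8.
Augment Res→u3→u5→Out: bottleneck 1, flow now 9.
No augmenting path remains; maximum flow = 9.
By max-flow min-cut, the minimum cut capacity equals the max flow.
In the residual graph, reachable from Res: {Res, u1, u2, u3, u4, u5}.
Min-cut edges: u4→Out (6), u5→Out (3); capacity 6 + 3 = 9.

9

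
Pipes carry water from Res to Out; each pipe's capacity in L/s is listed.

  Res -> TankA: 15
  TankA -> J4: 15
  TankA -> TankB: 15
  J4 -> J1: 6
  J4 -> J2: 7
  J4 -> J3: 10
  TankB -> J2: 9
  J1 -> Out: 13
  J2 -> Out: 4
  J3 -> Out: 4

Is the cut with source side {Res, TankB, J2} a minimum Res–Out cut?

No — its capacity is 19, but the minimum cut has capacity 14.

Given cut capacity: 15 + 4 = 19.
Augment Res→TankA→J4→J1→Out: bottleneck 6, flow now 6.
Augment Res→TankA→J4→J2→Out: bottleneck 4, flow now 10.
Augment Res→TankA→J4→J3→Out: bottleneck 4, flow now 14.
No augmenting path remains; maximum flow = 14.
In the residual graph, reachable from Res: {Res, TankA, J4, TankB, J2, J3}.
Min-cut edges: J4→J1 (6), J2→Out (4), J3→Out (4); capacity 6 + 4 + 4 = 14.
Cut capacity 19 exceeds the max flow 14, so it is not minimum.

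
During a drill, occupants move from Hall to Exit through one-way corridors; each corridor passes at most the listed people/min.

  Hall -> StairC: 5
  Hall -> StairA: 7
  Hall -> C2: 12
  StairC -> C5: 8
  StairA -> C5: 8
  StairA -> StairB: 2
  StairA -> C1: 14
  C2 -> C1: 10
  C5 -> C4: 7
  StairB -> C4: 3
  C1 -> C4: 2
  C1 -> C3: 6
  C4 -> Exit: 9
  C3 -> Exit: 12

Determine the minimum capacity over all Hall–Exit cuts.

Augment Hall→StairC→C5→C4→Exit: bottleneck 5, flow now 5.
Augment Hall→StairA→C5→C4→Exit: bottleneck 2, flow now 7.
Augment Hall→StairA→StairB→C4→Exit: bottleneck 2, flow now 9.
Augment Hall→StairA→C1→C3→Exit: bottleneck 3, flow now 12.
Augment Hall→C2→C1→C3→Exit: bottleneck 3, flow now 15.
No augmenting path remains; maximum flow = 15.
By max-flow min-cut, the minimum cut capacity equals the max flow.
In the residual graph, reachable from Hall: {Hall, StairC, StairA, C2, C5, StairB, C1, C4}.
Min-cut edges: C1→C3 (6), C4→Exit (9); capacity 6 + 9 = 15.

15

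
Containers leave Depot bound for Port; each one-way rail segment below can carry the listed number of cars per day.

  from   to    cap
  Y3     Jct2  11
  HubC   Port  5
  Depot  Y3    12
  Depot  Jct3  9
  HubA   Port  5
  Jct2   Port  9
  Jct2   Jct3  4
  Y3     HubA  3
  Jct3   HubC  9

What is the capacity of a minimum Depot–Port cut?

17

Augment Depot→Jct3→HubC→Port: bottleneck 5, flow now 5.
Augment Depot→Y3→Jct2→Port: bottleneck 9, flow now 14.
Augment Depot→Y3→HubA→Port: bottleneck 3, flow now 17.
No augmenting path remains; maximum flow = 17.
By max-flow min-cut, the minimum cut capacity equals the max flow.
In the residual graph, reachable from Depot: {Depot, Jct3, HubC}.
Min-cut edges: Depot→Y3 (12), HubC→Port (5); capacity 12 + 5 = 17.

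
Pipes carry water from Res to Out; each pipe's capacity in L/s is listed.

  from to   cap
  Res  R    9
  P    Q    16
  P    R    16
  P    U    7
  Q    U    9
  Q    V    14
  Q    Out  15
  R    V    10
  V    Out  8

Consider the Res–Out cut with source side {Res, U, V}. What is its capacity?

17

Edges leaving {Res, U, V}: Res→R (9), V→Out (8).
Cut capacity = 9 + 8 = 17.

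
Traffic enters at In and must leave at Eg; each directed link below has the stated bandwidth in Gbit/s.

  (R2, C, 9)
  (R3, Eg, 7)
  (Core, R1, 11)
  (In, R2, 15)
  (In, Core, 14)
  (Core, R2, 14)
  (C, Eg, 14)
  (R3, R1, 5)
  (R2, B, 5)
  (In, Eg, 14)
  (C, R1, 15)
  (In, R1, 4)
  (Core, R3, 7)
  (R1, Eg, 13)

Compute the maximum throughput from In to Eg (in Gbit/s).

41

Augment In→Eg: bottleneck 14, flow now 14.
Augment In→R1→Eg: bottleneck 4, flow now 18.
Augment In→Core→R3→Eg: bottleneck 7, flow now 25.
Augment In→Core→R1→Eg: bottleneck 7, flow now 32.
Augment In→R2→C→Eg: bottleneck 9, flow now 41.
No augmenting path remains; maximum flow = 41.
In the residual graph, reachable from In: {In, R2, B}.
Min-cut edges: In→Core (14), In→R1 (4), In→Eg (14), R2→C (9); capacity 14 + 4 + 14 + 9 = 41.
This cut is saturated, so no flow can exceed 41.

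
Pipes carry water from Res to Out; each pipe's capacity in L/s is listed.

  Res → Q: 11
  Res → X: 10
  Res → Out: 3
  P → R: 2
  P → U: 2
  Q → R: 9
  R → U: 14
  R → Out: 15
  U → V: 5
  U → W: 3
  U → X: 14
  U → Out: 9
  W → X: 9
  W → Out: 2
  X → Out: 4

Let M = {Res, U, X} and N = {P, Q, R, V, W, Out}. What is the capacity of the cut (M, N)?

Edges leaving {Res, U, X}: Res→Q (11), Res→Out (3), U→V (5), U→W (3), U→Out (9), X→Out (4).
Cut capacity = 11 + 3 + 5 + 3 + 9 + 4 = 35.

35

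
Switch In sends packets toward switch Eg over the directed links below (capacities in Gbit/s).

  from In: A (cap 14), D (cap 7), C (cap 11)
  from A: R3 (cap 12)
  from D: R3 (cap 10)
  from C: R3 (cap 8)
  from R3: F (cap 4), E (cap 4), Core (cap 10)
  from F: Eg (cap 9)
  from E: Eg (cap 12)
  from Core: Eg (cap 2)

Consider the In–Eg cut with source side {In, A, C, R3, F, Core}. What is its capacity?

Edges leaving {In, A, C, R3, F, Core}: In→D (7), R3→E (4), F→Eg (9), Core→Eg (2).
Cut capacity = 7 + 4 + 9 + 2 = 22.

22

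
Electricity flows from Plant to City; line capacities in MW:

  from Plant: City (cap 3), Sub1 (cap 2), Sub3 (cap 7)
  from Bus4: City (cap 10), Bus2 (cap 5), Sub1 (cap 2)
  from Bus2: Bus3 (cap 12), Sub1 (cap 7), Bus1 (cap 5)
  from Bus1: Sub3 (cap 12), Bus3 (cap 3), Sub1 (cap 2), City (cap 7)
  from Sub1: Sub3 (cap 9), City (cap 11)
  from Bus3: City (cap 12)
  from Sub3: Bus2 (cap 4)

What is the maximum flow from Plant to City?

Augment Plant→City: bottleneck 3, flow now 3.
Augment Plant→Sub1→City: bottleneck 2, flow now 5.
Augment Plant→Sub3→Bus2→Bus1→City: bottleneck 4, flow now 9.
No augmenting path remains; maximum flow = 9.
In the residual graph, reachable from Plant: {Plant, Sub3}.
Min-cut edges: Plant→Sub1 (2), Plant→City (3), Sub3→Bus2 (4); capacity 2 + 3 + 4 = 9.
This cut is saturated, so no flow can exceed 9.

9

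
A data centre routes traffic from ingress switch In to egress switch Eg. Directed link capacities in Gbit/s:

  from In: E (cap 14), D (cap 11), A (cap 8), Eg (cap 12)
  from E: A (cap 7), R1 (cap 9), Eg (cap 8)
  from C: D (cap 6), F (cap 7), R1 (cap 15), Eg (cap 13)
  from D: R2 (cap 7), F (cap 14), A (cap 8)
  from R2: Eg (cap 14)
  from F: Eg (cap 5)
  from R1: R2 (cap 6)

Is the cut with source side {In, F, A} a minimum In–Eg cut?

No — its capacity is 42, but the minimum cut has capacity 37.

Given cut capacity: 14 + 11 + 12 + 5 = 42.
Augment In→Eg: bottleneck 12, flow now 12.
Augment In→E→Eg: bottleneck 8, flow now 20.
Augment In→D→R2→Eg: bottleneck 7, flow now 27.
Augment In→D→F→Eg: bottleneck 4, flow now 31.
Augment In→E→R1→R2→Eg: bottleneck 6, flow now 37.
No augmenting path remains; maximum flow = 37.
In the residual graph, reachable from In: {In, A}.
Min-cut edges: In→E (14), In→D (11), In→Eg (12); capacity 14 + 11 + 12 = 37.
Cut capacity 42 exceeds the max flow 37, so it is not minimum.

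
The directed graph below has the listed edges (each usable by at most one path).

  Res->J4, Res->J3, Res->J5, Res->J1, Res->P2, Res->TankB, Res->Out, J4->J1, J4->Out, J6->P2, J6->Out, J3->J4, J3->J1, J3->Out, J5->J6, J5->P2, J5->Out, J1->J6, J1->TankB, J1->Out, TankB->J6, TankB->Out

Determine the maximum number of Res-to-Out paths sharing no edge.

6

Assign every edge capacity 1; by Menger, the answer equals the max flow.
Path Res→Out (+1); total 1.
Path Res→J4→Out (+1); total 2.
Path Res→J3→Out (+1); total 3.
Path Res→J5→Out (+1); total 4.
Path Res→J1→Out (+1); total 5.
Path Res→TankB→Out (+1); total 6.
No residual Res→Out path; max flow = 6.
Certifying cut of size 6: {Res→J1, Res→J3, Res→J4, Res→J5, Res→Out, Res→TankB}.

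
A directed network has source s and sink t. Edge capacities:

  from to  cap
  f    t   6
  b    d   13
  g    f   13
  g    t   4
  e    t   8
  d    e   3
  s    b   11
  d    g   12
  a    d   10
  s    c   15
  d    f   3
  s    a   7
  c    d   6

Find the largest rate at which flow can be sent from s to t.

13

Augment s→a→d→e→t: bottleneck 3, flow now 3.
Augment s→a→d→f→t: bottleneck 3, flow now 6.
Augment s→a→d→g→t: bottleneck 1, flow now 7.
Augment s→b→d→g→t: bottleneck 3, flow now 10.
Augment s→b→d→g→f→t: bottleneck 3, flow now 13.
No augmenting path remains; maximum flow = 13.
In the residual graph, reachable from s: {s, a, b, c, d, f, g}.
Min-cut edges: d→e (3), f→t (6), g→t (4); capacity 3 + 6 + 4 = 13.
This cut is saturated, so no flow can exceed 13.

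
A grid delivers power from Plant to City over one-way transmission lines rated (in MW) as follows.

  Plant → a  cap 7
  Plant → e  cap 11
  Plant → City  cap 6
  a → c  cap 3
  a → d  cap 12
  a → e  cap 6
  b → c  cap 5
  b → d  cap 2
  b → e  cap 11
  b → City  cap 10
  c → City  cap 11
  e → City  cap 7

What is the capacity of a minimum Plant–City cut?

16

Augment Plant→City: bottleneck 6, flow now 6.
Augment Plant→e→City: bottleneck 7, flow now 13.
Augment Plant→a→c→City: bottleneck 3, flow now 16.
No augmenting path remains; maximum flow = 16.
By max-flow min-cut, the minimum cut capacity equals the max flow.
In the residual graph, reachable from Plant: {Plant, a, d, e}.
Min-cut edges: Plant→City (6), a→c (3), e→City (7); capacity 6 + 3 + 7 = 16.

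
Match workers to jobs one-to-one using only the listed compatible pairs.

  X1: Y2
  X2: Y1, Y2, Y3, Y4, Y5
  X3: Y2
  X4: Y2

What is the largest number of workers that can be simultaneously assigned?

Unit-capacity flow: source→left, listed edges, right→sink; max matching = max flow.
Augmenting path X1→Y2 (+1); matched 1.
Augmenting path X2→Y1 (+1); matched 2.
No augmenting path remains; maximum matching = 2.
König certificate: {X2, Y2} is a vertex cover of size 2 (every listed pair touches it), so no matching can be larger.

2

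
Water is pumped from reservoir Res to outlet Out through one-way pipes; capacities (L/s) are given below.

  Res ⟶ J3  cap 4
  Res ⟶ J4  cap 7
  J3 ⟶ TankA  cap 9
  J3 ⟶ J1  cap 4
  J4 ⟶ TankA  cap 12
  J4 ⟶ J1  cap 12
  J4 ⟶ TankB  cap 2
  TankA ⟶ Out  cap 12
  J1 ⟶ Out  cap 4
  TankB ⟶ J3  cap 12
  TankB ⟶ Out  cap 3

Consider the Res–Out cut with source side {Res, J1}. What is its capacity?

15

Edges leaving {Res, J1}: Res→J3 (4), Res→J4 (7), J1→Out (4).
Cut capacity = 4 + 7 + 4 = 15.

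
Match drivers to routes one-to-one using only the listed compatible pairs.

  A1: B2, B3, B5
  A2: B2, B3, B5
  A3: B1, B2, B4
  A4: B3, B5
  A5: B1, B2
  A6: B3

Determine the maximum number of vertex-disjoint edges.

Unit-capacity flow: source→left, listed edges, right→sink; max matching = max flow.
Augmenting path A1→B2 (+1); matched 1.
Augmenting path A2→B3 (+1); matched 2.
Augmenting path A3→B1 (+1); matched 3.
Augmenting path A4→B5 (+1); matched 4.
Augmenting path A5→B1→A3→B4 (+1); matched 5.
No augmenting path remains; maximum matching = 5.
König certificate: {A3, A5, B2, B3, B5} is a vertex cover of size 5 (every listed pair touches it), so no matching can be larger.

5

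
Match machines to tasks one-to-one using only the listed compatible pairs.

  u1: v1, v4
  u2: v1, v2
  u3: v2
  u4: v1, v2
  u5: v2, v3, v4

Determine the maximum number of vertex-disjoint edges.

Unit-capacity flow: source→left, listed edges, right→sink; max matching = max flow.
Augmenting path u1→v1 (+1); matched 1.
Augmenting path u2→v2 (+1); matched 2.
Augmenting path u5→v3 (+1); matched 3.
Augmenting path u4→v1→u1→v4 (+1); matched 4.
No augmenting path remains; maximum matching = 4.
König certificate: {u1, u5, v1, v2} is a vertex cover of size 4 (every listed pair touches it), so no matching can be larger.

4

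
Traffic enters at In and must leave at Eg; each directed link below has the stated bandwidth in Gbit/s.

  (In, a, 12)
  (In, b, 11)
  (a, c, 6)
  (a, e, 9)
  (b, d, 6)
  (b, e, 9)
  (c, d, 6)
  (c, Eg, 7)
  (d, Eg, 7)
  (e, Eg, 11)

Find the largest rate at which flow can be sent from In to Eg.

Augment In→a→c→Eg: bottleneck 6, flow now 6.
Augment In→a→e→Eg: bottleneck 6, flow now 12.
Augment In→b→d→Eg: bottleneck 6, flow now 18.
Augment In→b→e→Eg: bottleneck 5, flow now 23.
No augmenting path remains; maximum flow = 23.
In the residual graph, reachable from In: {In}.
Min-cut edges: In→a (12), In→b (11); capacity 12 + 11 = 23.
This cut is saturated, so no flow can exceed 23.

23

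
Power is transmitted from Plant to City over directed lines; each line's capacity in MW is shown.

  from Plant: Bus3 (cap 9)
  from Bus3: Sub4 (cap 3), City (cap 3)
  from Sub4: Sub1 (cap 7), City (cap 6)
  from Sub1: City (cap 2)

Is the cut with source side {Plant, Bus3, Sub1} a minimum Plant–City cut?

Given cut capacity: 3 + 3 + 2 = 8.
Augment Plant→Bus3→City: bottleneck 3, flow now 3.
Augment Plant→Bus3→Sub4→City: bottleneck 3, flow now 6.
No augmenting path remains; maximum flow = 6.
In the residual graph, reachable from Plant: {Plant, Bus3}.
Min-cut edges: Bus3→Sub4 (3), Bus3→City (3); capacity 3 + 3 = 6.
Cut capacity 8 exceeds the max flow 6, so it is not minimum.

No — its capacity is 8, but the minimum cut has capacity 6.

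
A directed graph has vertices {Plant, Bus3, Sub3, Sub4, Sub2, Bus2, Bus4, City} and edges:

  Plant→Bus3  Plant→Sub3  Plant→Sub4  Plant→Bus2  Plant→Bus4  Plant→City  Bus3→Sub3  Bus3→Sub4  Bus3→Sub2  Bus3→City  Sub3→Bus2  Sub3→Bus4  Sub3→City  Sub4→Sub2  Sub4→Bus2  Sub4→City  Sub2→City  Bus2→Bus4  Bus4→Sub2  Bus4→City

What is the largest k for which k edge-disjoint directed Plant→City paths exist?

Assign every edge capacity 1; by Menger, the answer equals the max flow.
Path Plant→City (+1); total 1.
Path Plant→Bus3→City (+1); total 2.
Path Plant→Sub3→City (+1); total 3.
Path Plant→Sub4→City (+1); total 4.
Path Plant→Bus4→City (+1); total 5.
Path Plant→Bus2→Bus4→Sub2→City (+1); total 6.
No residual Plant→City path; max flow = 6.
Certifying cut of size 6: {Plant→Bus2, Plant→Bus3, Plant→Bus4, Plant→City, Plant→Sub3, Plant→Sub4}.

6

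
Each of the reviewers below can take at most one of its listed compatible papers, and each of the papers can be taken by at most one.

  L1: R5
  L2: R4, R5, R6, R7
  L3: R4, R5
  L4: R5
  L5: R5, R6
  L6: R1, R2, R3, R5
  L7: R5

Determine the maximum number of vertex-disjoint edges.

5

Unit-capacity flow: source→left, listed edges, right→sink; max matching = max flow.
Augmenting path L1→R5 (+1); matched 1.
Augmenting path L2→R4 (+1); matched 2.
Augmenting path L5→R6 (+1); matched 3.
Augmenting path L6→R1 (+1); matched 4.
Augmenting path L3→R4→L2→R7 (+1); matched 5.
No augmenting path remains; maximum matching = 5.
König certificate: {L2, L3, L5, L6, R5} is a vertex cover of size 5 (every listed pair touches it), so no matching can be larger.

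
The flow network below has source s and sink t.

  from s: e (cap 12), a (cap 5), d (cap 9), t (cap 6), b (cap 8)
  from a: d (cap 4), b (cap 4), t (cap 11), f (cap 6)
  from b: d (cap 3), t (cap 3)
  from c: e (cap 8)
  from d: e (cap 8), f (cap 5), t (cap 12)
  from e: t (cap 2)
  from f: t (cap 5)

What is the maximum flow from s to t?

28

Augment s→t: bottleneck 6, flow now 6.
Augment s→a→t: bottleneck 5, flow now 11.
Augment s→b→t: bottleneck 3, flow now 14.
Augment s→d→t: bottleneck 9, flow now 23.
Augment s→e→t: bottleneck 2, flow now 25.
Augment s→b→d→t: bottleneck 3, flow now 28.
No augmenting path remains; maximum flow = 28.
In the residual graph, reachable from s: {s, b, e}.
Min-cut edges: s→a (5), s→d (9), s→t (6), b→d (3), b→t (3), e→t (2); capacity 5 + 9 + 6 + 3 + 3 + 2 = 28.
This cut is saturated, so no flow can exceed 28.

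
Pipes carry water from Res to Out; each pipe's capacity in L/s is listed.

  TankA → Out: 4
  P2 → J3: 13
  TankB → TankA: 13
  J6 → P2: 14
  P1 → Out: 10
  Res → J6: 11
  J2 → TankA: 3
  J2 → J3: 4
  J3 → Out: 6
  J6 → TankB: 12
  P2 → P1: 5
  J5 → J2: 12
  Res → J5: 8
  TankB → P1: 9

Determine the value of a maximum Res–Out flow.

18

Augment Res→J6→TankB→P1→Out: bottleneck 9, flow now 9.
Augment Res→J6→TankB→TankA→Out: bottleneck 2, flow now 11.
Augment Res→J5→J2→J3→Out: bottleneck 4, flow now 15.
Augment Res→J5→J2→TankA→Out: bottleneck 2, flow now 17.
Augment Res→J5→J2→TankA→TankB→J6→P2→P1→Out: bottleneck 1, flow now 18. (uses reverse residual edge)
No augmenting path remains; maximum flow = 18.
In the residual graph, reachable from Res: {Res, J5, J2}.
Min-cut edges: Res→J6 (11), J2→J3 (4), J2→TankA (3); capacity 11 + 4 + 3 = 18.
This cut is saturated, so no flow can exceed 18.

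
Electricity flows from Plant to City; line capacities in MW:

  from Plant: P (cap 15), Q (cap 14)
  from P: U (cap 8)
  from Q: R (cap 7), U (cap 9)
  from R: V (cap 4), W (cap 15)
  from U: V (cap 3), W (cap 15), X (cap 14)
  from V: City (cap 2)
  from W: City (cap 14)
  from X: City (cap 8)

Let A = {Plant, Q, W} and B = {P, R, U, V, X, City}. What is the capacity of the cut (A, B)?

Edges leaving {Plant, Q, W}: Plant→P (15), Q→R (7), Q→U (9), W→City (14).
Cut capacity = 15 + 7 + 9 + 14 = 45.

45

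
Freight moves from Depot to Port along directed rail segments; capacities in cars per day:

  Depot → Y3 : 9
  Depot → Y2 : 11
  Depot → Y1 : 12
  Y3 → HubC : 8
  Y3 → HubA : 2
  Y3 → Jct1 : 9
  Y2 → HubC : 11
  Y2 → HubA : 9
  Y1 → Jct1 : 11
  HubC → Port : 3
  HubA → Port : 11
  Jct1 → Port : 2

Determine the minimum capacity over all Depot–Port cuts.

Augment Depot→Y3→HubC→Port: bottleneck 3, flow now 3.
Augment Depot→Y3→HubA→Port: bottleneck 2, flow now 5.
Augment Depot→Y3→Jct1→Port: bottleneck 2, flow now 7.
Augment Depot→Y2→HubA→Port: bottleneck 9, flow now 16.
No augmenting path remains; maximum flow = 16.
By max-flow min-cut, the minimum cut capacity equals the max flow.
In the residual graph, reachable from Depot: {Depot, Y3, Y2, Y1, HubC, Jct1}.
Min-cut edges: Y3→HubA (2), Y2→HubA (9), HubC→Port (3), Jct1→Port (2); capacity 2 + 9 + 3 + 2 = 16.

16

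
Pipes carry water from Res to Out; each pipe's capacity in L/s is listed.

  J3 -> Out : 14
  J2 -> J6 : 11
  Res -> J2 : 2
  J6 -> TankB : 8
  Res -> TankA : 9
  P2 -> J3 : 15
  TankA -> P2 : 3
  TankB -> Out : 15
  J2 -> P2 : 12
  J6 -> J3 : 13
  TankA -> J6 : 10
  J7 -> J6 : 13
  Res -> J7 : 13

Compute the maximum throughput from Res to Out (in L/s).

22

Augment Res→J2→J6→J3→Out: bottleneck 2, flow now 2.
Augment Res→TankA→J6→J3→Out: bottleneck 9, flow now 11.
Augment Res→J7→J6→J3→Out: bottleneck 2, flow now 13.
Augment Res→J7→J6→TankB→Out: bottleneck 8, flow now 21.
Augment Res→J7→J6→J2→P2→J3→Out: bottleneck 1, flow now 22. (uses reverse residual edge)
No augmenting path remains; maximum flow = 22.
In the residual graph, reachable from Res: {Res, J2, TankA, J7, J6, P2, J3}.
Min-cut edges: J6→TankB (8), J3→Out (14); capacity 8 + 14 = 22.
This cut is saturated, so no flow can exceed 22.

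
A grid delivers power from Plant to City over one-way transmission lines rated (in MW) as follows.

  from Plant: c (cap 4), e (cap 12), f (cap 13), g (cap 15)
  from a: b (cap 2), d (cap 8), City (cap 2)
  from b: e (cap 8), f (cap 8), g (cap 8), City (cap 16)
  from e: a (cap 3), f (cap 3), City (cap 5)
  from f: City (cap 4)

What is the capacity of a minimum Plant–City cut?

Augment Plant→e→City: bottleneck 5, flow now 5.
Augment Plant→f→City: bottleneck 4, flow now 9.
Augment Plant→e→a→City: bottleneck 2, flow now 11.
Augment Plant→e→a→b→City: bottleneck 1, flow now 12.
No augmenting path remains; maximum flow = 12.
By max-flow min-cut, the minimum cut capacity equals the max flow.
In the residual graph, reachable from Plant: {Plant, c, e, f, g}.
Min-cut edges: e→a (3), e→City (5), f→City (4); capacity 3 + 5 + 4 = 12.

12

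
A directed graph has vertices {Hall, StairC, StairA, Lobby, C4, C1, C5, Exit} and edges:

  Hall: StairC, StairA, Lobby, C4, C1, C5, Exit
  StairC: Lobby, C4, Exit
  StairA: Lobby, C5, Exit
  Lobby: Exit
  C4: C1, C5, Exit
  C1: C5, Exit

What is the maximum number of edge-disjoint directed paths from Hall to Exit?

6

Assign every edge capacity 1; by Menger, the answer equals the max flow.
Path Hall→Exit (+1); total 1.
Path Hall→StairC→Exit (+1); total 2.
Path Hall→StairA→Exit (+1); total 3.
Path Hall→Lobby→Exit (+1); total 4.
Path Hall→C4→Exit (+1); total 5.
Path Hall→C1→Exit (+1); total 6.
No residual Hall→Exit path; max flow = 6.
Certifying cut of size 6: {Hall→C1, Hall→C4, Hall→Exit, Hall→Lobby, Hall→StairA, Hall→StairC}.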